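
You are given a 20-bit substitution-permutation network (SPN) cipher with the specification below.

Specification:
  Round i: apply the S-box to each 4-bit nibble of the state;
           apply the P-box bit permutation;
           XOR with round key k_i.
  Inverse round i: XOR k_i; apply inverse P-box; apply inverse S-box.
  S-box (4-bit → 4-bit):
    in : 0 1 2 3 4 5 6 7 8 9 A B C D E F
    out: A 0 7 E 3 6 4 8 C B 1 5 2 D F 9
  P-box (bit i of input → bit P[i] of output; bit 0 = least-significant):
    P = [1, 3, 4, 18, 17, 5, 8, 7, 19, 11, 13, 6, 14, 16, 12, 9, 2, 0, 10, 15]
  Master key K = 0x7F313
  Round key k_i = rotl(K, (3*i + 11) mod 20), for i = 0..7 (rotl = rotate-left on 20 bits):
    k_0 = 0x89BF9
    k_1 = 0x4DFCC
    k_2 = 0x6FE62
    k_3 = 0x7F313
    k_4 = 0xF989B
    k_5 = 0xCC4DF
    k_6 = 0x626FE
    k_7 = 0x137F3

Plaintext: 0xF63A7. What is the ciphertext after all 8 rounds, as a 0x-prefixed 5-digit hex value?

0x73385

s_0 = plaintext = 0xF63A7
s_1 = Round(s_0, k_0) = 0xE23BD
s_2 = Round(s_1, k_1) = 0x3229B
s_3 = Round(s_2, k_2) = 0xD02D1
s_4 = Round(s_3, k_3) = 0xC5C97
s_5 = Round(s_4, k_4) = 0x8803A
s_6 = Round(s_5, k_5) = 0xC5B3D
s_7 = Round(s_6, k_6) = 0xB174D
s_8 = Round(s_7, k_7) = 0x73385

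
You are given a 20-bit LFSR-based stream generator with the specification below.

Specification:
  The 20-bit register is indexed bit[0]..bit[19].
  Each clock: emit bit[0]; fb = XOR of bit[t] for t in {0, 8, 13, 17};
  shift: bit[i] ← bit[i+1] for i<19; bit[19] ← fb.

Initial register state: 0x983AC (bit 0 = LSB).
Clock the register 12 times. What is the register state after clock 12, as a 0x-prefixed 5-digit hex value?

reg_0 = 0x983AC
clock 1: out=0, reg = 0xCC1D6
clock 2: out=0, reg = 0xE60EB
clock 3: out=1, reg = 0xF3075
clock 4: out=1, reg = 0xF983A
clock 5: out=0, reg = 0xFCC1D
clock 6: out=1, reg = 0x7E60E
clock 7: out=0, reg = 0x3F307
clock 8: out=1, reg = 0x1F983
clock 9: out=1, reg = 0x8FCC1
clock 10: out=1, reg = 0x47E60
clock 11: out=0, reg = 0xA3F30
clock 12: out=0, reg = 0xD1F98

0xD1F98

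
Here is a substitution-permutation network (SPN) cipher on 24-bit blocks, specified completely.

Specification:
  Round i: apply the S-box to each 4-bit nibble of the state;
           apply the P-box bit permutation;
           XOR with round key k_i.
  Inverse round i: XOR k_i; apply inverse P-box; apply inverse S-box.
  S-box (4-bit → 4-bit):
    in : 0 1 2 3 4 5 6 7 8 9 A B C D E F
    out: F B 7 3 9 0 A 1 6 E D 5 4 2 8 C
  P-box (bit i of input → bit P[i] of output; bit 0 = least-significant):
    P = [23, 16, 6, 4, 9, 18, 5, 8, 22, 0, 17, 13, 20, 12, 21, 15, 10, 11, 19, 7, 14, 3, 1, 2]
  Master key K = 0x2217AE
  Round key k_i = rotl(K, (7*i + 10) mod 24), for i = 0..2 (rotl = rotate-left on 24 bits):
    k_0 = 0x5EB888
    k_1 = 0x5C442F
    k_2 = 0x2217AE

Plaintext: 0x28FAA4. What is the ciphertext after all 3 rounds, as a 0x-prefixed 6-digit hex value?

s_0 = plaintext = 0x28FAA4
s_1 = Round(s_0, k_0) = 0xB453B2
s_2 = Round(s_1, k_1) = 0x9D02CC
s_3 = Round(s_2, k_2) = 0x508FC1

0x508FC1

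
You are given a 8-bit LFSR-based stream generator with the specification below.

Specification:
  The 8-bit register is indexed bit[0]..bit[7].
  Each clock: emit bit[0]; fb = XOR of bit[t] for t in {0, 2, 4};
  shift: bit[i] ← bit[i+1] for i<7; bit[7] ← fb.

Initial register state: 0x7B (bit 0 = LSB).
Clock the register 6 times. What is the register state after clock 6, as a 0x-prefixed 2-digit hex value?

0x09

reg_0 = 0x7B
clock 1: out=1, reg = 0x3D
clock 2: out=1, reg = 0x9E
clock 3: out=0, reg = 0x4F
clock 4: out=1, reg = 0x27
clock 5: out=1, reg = 0x13
clock 6: out=1, reg = 0x09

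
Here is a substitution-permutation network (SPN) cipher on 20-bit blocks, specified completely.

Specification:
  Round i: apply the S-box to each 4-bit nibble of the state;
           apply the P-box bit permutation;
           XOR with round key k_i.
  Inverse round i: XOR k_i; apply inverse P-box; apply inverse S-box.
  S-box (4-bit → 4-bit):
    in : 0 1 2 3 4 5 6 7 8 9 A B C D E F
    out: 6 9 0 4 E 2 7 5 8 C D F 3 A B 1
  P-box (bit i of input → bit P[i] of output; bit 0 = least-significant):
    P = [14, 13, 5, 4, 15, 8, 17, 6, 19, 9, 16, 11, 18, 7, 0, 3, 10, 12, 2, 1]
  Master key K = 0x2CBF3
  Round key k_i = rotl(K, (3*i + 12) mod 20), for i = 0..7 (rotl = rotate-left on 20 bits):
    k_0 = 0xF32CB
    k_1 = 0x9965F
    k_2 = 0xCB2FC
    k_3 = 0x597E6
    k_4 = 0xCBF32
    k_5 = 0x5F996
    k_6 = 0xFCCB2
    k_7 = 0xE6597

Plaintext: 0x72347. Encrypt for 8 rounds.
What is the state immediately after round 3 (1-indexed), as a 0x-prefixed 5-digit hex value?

0xC4621

s_0 = plaintext = 0x72347
s_1 = Round(s_0, k_0) = 0xC77AF
s_2 = Round(s_1, k_1) = 0x6421E
s_3 = Round(s_2, k_2) = 0xC4621
s_4 = Round(s_3, k_3) = 0xCC17F
s_5 = Round(s_4, k_4) = 0x263B2
s_6 = Round(s_5, k_5) = 0x27857
s_7 = Round(s_6, k_6) = 0xB8593
s_8 = Round(s_7, k_7) = 0xC73F9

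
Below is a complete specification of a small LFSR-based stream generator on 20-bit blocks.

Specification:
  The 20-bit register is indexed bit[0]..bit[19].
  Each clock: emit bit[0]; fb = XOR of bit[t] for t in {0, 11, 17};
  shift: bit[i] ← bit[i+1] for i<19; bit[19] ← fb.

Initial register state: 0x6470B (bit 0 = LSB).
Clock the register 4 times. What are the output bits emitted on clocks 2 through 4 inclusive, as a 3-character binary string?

101

reg_0 = 0x6470B
clock 1: out=1, reg = 0x32385
clock 2: out=1, reg = 0x191C2
clock 3: out=0, reg = 0x0C8E1
clock 4: out=1, reg = 0x06470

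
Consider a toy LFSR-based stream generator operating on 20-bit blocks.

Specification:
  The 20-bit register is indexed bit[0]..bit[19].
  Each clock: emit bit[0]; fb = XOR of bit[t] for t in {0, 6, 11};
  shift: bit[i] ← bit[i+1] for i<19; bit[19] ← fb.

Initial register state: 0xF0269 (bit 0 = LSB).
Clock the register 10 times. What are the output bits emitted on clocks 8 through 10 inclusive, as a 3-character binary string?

001

reg_0 = 0xF0269
clock 1: out=1, reg = 0x78134
clock 2: out=0, reg = 0x3C09A
clock 3: out=0, reg = 0x1E04D
clock 4: out=1, reg = 0x0F026
clock 5: out=0, reg = 0x07813
clock 6: out=1, reg = 0x03C09
clock 7: out=1, reg = 0x01E04
clock 8: out=0, reg = 0x80F02
clock 9: out=0, reg = 0xC0781
clock 10: out=1, reg = 0xE03C0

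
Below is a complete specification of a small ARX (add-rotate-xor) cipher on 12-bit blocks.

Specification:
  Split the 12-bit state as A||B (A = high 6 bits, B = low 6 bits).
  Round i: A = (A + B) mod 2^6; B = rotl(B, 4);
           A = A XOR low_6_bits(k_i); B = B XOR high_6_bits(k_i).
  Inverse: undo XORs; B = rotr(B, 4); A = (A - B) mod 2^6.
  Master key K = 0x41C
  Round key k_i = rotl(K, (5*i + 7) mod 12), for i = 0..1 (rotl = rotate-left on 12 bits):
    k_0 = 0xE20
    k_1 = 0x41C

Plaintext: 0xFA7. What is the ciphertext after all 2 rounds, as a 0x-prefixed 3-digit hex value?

0x680

s_0 = plaintext = 0xFA7
s_1 = Round(s_0, k_0) = 0x141
s_2 = Round(s_1, k_1) = 0x680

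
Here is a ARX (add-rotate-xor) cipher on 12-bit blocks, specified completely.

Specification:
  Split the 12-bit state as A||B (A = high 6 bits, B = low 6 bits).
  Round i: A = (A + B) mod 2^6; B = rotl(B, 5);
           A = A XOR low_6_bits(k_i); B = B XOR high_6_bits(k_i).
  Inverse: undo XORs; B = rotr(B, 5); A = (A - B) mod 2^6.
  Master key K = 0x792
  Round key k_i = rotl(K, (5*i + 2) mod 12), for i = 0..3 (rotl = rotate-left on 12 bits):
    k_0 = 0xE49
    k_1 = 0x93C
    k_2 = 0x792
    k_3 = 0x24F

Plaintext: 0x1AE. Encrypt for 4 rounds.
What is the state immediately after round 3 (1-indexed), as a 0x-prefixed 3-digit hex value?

s_0 = plaintext = 0x1AE
s_1 = Round(s_0, k_0) = 0xF6E
s_2 = Round(s_1, k_1) = 0x5F3
s_3 = Round(s_2, k_2) = 0x627
s_4 = Round(s_3, k_3) = 0xC3A

0x627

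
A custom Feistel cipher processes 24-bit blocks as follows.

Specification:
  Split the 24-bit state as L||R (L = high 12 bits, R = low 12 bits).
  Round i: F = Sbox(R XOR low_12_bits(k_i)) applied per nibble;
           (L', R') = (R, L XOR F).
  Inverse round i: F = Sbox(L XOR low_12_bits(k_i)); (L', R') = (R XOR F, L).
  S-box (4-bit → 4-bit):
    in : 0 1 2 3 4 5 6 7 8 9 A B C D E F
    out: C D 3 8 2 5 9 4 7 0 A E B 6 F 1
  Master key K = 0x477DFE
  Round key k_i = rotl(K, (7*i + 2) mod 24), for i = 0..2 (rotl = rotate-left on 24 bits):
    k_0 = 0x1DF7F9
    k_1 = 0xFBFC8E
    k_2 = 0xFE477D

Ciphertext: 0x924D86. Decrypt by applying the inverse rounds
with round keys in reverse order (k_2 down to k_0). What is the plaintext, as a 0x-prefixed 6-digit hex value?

0xFAC673

s_0 = ciphertext = 0x924D86
s_1 = InvRound(s_0, k_2) = 0x2D6924
s_2 = InvRound(s_1, k_1) = 0x6732D6
s_3 = InvRound(s_2, k_0) = 0xFAC673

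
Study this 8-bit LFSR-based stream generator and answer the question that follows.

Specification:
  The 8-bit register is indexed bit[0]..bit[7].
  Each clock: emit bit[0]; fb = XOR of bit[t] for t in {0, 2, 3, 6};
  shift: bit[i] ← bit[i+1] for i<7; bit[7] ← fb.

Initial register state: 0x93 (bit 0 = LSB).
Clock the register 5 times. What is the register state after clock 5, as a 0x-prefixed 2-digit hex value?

0x5C

reg_0 = 0x93
clock 1: out=1, reg = 0xC9
clock 2: out=1, reg = 0xE4
clock 3: out=0, reg = 0x72
clock 4: out=0, reg = 0xB9
clock 5: out=1, reg = 0x5C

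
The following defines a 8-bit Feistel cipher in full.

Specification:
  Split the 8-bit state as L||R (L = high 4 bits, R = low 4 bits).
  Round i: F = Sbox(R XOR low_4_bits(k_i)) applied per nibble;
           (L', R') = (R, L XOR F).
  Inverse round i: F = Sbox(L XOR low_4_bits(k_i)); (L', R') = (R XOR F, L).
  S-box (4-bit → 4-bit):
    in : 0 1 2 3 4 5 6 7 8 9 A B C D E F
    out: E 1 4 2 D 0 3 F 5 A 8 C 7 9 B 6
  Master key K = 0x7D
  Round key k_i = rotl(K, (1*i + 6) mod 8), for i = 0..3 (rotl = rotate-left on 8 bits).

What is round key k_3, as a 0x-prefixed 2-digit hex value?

K = 0x7D
k_0 = rotl(K, (1*0+6) mod 8) = rotl(K, 6) = 0x5F
k_1 = rotl(K, (1*1+6) mod 8) = rotl(K, 7) = 0xBE
k_2 = rotl(K, (1*2+6) mod 8) = rotl(K, 0) = 0x7D
k_3 = rotl(K, (1*3+6) mod 8) = rotl(K, 1) = 0xFA

0xFA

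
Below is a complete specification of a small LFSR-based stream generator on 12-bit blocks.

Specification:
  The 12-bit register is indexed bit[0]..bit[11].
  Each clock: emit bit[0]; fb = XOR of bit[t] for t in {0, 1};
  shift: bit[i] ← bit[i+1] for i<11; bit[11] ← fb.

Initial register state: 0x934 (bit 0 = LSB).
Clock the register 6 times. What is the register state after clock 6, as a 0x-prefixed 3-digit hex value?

reg_0 = 0x934
clock 1: out=0, reg = 0x49A
clock 2: out=0, reg = 0xA4D
clock 3: out=1, reg = 0xD26
clock 4: out=0, reg = 0xE93
clock 5: out=1, reg = 0x749
clock 6: out=1, reg = 0xBA4

0xBA4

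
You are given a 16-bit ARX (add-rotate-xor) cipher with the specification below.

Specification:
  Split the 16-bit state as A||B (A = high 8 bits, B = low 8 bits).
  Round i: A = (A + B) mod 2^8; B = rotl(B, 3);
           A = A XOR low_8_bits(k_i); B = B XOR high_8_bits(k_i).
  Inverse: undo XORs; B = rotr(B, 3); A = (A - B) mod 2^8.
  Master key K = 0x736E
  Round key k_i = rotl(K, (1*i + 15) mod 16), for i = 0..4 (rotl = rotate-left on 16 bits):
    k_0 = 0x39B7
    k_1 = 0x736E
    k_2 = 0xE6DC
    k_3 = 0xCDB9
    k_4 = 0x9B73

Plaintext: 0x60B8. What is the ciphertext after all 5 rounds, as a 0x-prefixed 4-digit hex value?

s_0 = plaintext = 0x60B8
s_1 = Round(s_0, k_0) = 0xAFFC
s_2 = Round(s_1, k_1) = 0xC594
s_3 = Round(s_2, k_2) = 0x8542
s_4 = Round(s_3, k_3) = 0x7EDF
s_5 = Round(s_4, k_4) = 0x2E65

0x2E65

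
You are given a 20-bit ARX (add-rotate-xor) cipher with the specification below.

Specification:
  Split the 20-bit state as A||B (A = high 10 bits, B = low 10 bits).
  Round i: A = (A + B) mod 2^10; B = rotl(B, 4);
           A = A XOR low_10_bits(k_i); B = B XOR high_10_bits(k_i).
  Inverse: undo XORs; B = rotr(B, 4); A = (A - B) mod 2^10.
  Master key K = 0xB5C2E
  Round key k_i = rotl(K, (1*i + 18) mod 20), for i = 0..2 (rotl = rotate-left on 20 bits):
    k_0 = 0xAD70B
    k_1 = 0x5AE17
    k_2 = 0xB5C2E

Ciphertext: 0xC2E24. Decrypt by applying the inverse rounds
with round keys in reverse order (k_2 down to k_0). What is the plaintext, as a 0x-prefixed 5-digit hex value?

s_0 = ciphertext = 0xC2E24
s_1 = InvRound(s_0, k_2) = 0x958CF
s_2 = InvRound(s_1, k_1) = 0xC9D1A
s_3 = InvRound(s_2, k_0) = 0x0CBFA

0x0CBFA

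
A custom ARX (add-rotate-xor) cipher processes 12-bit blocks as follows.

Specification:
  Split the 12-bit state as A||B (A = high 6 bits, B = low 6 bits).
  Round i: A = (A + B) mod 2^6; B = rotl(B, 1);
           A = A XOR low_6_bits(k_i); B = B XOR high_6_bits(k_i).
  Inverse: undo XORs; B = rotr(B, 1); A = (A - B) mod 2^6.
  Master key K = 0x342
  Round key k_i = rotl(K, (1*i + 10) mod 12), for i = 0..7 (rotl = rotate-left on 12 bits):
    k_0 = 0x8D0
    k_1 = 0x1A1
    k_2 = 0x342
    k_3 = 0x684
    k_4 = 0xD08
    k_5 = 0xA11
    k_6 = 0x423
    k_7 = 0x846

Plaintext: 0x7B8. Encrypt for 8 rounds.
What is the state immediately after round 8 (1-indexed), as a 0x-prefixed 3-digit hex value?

0x667

s_0 = plaintext = 0x7B8
s_1 = Round(s_0, k_0) = 0x192
s_2 = Round(s_1, k_1) = 0xE62
s_3 = Round(s_2, k_2) = 0x648
s_4 = Round(s_3, k_3) = 0x94A
s_5 = Round(s_4, k_4) = 0x9E0
s_6 = Round(s_5, k_5) = 0x5A9
s_7 = Round(s_6, k_6) = 0x703
s_8 = Round(s_7, k_7) = 0x667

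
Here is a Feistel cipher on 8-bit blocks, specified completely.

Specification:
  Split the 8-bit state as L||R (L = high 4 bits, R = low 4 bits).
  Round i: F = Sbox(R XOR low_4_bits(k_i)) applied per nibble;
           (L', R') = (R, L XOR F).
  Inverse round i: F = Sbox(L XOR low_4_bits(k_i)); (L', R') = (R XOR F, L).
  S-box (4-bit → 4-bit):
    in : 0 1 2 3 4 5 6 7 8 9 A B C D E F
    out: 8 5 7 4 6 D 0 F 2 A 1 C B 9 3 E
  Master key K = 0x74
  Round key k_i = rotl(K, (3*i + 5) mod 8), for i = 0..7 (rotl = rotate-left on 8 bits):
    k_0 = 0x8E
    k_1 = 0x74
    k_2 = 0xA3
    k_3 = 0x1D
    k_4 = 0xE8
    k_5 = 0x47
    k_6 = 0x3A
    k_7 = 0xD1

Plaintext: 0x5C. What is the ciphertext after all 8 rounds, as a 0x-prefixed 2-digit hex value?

s_0 = plaintext = 0x5C
s_1 = Round(s_0, k_0) = 0xC2
s_2 = Round(s_1, k_1) = 0x2C
s_3 = Round(s_2, k_2) = 0xCC
s_4 = Round(s_3, k_3) = 0xC9
s_5 = Round(s_4, k_4) = 0x99
s_6 = Round(s_5, k_5) = 0x9A
s_7 = Round(s_6, k_6) = 0xA1
s_8 = Round(s_7, k_7) = 0x12

0x12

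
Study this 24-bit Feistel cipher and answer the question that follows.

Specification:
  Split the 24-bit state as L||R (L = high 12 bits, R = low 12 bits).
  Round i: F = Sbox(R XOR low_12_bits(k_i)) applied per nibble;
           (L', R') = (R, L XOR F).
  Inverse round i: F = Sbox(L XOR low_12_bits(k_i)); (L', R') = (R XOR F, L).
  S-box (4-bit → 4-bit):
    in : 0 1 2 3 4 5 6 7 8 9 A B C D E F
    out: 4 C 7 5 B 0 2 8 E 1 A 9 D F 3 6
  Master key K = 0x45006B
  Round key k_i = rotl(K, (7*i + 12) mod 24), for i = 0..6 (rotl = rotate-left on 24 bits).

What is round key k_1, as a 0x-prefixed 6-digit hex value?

0x5A2803

K = 0x45006B
k_0 = rotl(K, (7*0+12) mod 24) = rotl(K, 12) = 0x06B450
k_1 = rotl(K, (7*1+12) mod 24) = rotl(K, 19) = 0x5A2803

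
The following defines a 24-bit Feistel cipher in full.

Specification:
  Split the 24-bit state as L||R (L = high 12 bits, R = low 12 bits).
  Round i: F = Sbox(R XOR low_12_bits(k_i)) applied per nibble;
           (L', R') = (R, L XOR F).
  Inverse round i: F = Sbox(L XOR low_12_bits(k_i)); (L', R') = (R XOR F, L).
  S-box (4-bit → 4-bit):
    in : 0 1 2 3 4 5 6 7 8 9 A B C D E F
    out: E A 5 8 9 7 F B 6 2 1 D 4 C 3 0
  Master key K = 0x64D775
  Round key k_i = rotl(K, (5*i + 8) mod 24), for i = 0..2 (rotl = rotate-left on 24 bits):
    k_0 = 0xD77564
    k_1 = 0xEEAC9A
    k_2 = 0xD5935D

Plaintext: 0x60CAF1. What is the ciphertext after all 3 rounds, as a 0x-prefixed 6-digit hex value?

s_0 = plaintext = 0x60CAF1
s_1 = Round(s_0, k_0) = 0xAF162B
s_2 = Round(s_1, k_1) = 0x62BB2B
s_3 = Round(s_2, k_2) = 0xB2B094

0xB2B094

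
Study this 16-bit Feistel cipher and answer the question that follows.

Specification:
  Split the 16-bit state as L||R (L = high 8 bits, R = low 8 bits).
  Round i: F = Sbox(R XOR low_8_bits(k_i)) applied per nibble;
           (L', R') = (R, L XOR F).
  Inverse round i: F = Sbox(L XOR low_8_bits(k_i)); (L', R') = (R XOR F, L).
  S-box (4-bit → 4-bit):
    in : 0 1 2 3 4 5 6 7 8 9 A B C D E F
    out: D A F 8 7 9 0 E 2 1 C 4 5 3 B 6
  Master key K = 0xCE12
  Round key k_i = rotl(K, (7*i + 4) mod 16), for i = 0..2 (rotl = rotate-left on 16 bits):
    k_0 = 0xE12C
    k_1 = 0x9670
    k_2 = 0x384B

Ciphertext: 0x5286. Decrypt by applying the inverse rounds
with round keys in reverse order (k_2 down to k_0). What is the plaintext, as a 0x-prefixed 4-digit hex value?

s_0 = ciphertext = 0x5286
s_1 = InvRound(s_0, k_2) = 0x2752
s_2 = InvRound(s_1, k_1) = 0xCC27
s_3 = InvRound(s_2, k_0) = 0x9ACC

0x9ACC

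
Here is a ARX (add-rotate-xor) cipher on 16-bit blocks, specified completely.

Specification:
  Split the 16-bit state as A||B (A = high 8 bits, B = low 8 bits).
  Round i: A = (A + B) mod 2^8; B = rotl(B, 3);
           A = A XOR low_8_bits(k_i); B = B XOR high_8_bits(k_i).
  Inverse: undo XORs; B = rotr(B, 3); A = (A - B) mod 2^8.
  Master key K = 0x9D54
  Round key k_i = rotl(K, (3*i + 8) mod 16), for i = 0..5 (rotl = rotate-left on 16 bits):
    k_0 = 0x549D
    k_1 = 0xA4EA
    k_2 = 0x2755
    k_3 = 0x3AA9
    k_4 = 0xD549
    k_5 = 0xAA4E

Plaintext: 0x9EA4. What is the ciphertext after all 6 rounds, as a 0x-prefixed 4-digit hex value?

0x8B36

s_0 = plaintext = 0x9EA4
s_1 = Round(s_0, k_0) = 0xDF71
s_2 = Round(s_1, k_1) = 0xBA2F
s_3 = Round(s_2, k_2) = 0xBC5E
s_4 = Round(s_3, k_3) = 0xB3C8
s_5 = Round(s_4, k_4) = 0x3293
s_6 = Round(s_5, k_5) = 0x8B36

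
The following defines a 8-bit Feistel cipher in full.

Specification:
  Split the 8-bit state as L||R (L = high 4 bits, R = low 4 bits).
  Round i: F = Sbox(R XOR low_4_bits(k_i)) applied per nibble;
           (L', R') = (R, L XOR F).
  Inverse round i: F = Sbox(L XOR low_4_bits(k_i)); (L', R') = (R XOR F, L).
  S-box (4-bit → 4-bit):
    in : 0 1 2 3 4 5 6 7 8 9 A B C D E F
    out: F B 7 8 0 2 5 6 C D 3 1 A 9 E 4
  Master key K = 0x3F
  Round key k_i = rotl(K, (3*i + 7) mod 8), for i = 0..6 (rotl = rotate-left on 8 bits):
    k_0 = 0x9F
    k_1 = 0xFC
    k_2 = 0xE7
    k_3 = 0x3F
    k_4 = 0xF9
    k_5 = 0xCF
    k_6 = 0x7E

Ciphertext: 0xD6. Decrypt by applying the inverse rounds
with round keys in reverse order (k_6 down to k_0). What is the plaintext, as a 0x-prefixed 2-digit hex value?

0x0A

s_0 = ciphertext = 0xD6
s_1 = InvRound(s_0, k_6) = 0xED
s_2 = InvRound(s_1, k_5) = 0x6E
s_3 = InvRound(s_2, k_4) = 0xA6
s_4 = InvRound(s_3, k_3) = 0x4A
s_5 = InvRound(s_4, k_2) = 0x24
s_6 = InvRound(s_5, k_1) = 0xA2
s_7 = InvRound(s_6, k_0) = 0x0A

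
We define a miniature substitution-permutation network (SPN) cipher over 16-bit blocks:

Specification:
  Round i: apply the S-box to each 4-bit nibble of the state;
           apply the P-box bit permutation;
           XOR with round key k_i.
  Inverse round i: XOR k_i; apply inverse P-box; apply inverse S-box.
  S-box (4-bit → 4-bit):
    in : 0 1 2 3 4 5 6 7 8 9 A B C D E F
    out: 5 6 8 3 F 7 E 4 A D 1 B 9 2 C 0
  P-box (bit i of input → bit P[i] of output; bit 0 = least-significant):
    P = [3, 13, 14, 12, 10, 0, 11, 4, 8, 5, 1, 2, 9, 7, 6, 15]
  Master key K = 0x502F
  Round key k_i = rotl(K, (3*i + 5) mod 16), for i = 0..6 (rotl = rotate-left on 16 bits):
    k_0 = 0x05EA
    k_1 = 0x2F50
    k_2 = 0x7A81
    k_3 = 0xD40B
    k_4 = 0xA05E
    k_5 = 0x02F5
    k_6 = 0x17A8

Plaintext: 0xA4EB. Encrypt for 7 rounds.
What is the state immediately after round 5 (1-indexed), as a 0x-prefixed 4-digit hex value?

0x5B1A

s_0 = plaintext = 0xA4EB
s_1 = Round(s_0, k_0) = 0x3ED4
s_2 = Round(s_1, k_1) = 0x5DDF
s_3 = Round(s_2, k_2) = 0x7860
s_4 = Round(s_3, k_3) = 0x9C76
s_5 = Round(s_4, k_4) = 0x5B1A
s_6 = Round(s_5, k_5) = 0x0918
s_7 = Round(s_6, k_6) = 0x2CEF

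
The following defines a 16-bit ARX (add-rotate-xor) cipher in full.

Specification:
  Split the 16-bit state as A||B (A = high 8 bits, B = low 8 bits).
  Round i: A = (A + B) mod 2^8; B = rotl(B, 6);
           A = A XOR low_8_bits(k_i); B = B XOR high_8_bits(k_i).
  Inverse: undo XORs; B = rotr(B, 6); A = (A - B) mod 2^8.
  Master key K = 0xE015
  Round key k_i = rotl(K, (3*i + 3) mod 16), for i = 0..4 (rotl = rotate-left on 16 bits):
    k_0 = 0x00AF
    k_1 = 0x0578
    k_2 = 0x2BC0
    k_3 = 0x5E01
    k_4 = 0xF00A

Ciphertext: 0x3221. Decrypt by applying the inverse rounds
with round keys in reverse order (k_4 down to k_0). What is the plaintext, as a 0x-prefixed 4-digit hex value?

s_0 = ciphertext = 0x3221
s_1 = InvRound(s_0, k_4) = 0xF147
s_2 = InvRound(s_1, k_3) = 0x8C64
s_3 = InvRound(s_2, k_2) = 0x0F3D
s_4 = InvRound(s_3, k_1) = 0x97E0
s_5 = InvRound(s_4, k_0) = 0xB583

0xB583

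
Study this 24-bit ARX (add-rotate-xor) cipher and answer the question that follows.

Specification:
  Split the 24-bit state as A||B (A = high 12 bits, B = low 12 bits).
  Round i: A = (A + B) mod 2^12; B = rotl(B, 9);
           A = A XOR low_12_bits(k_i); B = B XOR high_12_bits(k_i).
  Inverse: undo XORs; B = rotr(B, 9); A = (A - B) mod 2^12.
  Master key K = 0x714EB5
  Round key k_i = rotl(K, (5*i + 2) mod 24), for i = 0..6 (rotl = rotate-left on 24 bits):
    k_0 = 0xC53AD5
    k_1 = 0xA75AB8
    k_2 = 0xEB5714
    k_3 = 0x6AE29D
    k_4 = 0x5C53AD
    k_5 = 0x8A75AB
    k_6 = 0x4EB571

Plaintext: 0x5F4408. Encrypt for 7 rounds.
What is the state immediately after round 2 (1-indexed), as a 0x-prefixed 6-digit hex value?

0x543FEF

s_0 = plaintext = 0x5F4408
s_1 = Round(s_0, k_0) = 0x329CD2
s_2 = Round(s_1, k_1) = 0x543FEF
s_3 = Round(s_2, k_2) = 0x226148
s_4 = Round(s_3, k_3) = 0x1F3687
s_5 = Round(s_4, k_4) = 0xBD7B15
s_6 = Round(s_5, k_5) = 0x3473C5
s_7 = Round(s_6, k_6) = 0x27DE93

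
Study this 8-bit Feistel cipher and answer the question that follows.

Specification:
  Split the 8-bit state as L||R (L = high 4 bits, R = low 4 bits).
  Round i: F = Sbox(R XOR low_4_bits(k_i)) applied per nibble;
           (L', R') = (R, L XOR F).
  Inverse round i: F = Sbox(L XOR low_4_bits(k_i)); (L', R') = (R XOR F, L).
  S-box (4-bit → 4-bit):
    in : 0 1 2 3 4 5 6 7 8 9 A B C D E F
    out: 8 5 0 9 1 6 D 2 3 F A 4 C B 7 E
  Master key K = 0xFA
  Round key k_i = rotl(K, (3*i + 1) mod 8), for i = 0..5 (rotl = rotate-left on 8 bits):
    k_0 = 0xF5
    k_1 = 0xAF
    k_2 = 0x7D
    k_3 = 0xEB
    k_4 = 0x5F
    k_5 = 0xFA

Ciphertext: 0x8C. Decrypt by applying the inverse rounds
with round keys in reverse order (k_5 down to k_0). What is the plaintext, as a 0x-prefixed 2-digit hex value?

s_0 = ciphertext = 0x8C
s_1 = InvRound(s_0, k_5) = 0xC8
s_2 = InvRound(s_1, k_4) = 0x1C
s_3 = InvRound(s_2, k_3) = 0x61
s_4 = InvRound(s_3, k_2) = 0x56
s_5 = InvRound(s_4, k_1) = 0xC5
s_6 = InvRound(s_5, k_0) = 0xAC

0xAC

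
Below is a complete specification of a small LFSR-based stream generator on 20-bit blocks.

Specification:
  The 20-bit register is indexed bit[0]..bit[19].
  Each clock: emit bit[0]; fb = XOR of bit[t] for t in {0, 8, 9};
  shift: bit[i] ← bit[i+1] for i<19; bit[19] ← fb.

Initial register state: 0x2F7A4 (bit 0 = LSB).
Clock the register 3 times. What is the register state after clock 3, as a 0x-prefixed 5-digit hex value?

0x05EF4

reg_0 = 0x2F7A4
clock 1: out=0, reg = 0x17BD2
clock 2: out=0, reg = 0x0BDE9
clock 3: out=1, reg = 0x05EF4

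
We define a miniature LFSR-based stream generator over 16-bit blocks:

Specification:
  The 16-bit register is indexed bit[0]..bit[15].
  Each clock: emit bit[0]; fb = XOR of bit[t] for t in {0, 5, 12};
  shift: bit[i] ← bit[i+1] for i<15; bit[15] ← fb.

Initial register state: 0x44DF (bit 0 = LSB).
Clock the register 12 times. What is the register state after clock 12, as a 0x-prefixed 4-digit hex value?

0xC2D4

reg_0 = 0x44DF
clock 1: out=1, reg = 0xA26F
clock 2: out=1, reg = 0x5137
clock 3: out=1, reg = 0xA89B
clock 4: out=1, reg = 0xD44D
clock 5: out=1, reg = 0x6A26
clock 6: out=0, reg = 0xB513
clock 7: out=1, reg = 0x5A89
clock 8: out=1, reg = 0x2D44
clock 9: out=0, reg = 0x16A2
clock 10: out=0, reg = 0x0B51
clock 11: out=1, reg = 0x85A8
clock 12: out=0, reg = 0xC2D4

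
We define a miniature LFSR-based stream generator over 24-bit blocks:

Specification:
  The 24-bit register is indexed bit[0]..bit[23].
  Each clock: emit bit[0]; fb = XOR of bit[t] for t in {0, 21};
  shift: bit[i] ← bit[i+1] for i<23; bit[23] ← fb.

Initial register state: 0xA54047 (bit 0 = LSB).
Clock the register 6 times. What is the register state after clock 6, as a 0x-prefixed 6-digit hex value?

reg_0 = 0xA54047
clock 1: out=1, reg = 0x52A023
clock 2: out=1, reg = 0xA95011
clock 3: out=1, reg = 0x54A808
clock 4: out=0, reg = 0x2A5404
clock 5: out=0, reg = 0x952A02
clock 6: out=0, reg = 0x4A9501

0x4A9501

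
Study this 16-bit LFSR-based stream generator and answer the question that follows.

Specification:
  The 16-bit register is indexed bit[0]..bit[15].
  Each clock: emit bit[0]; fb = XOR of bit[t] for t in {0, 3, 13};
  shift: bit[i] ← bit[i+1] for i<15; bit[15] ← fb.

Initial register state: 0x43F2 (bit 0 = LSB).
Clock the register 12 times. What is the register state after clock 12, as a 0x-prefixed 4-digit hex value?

reg_0 = 0x43F2
clock 1: out=0, reg = 0x21F9
clock 2: out=1, reg = 0x90FC
clock 3: out=0, reg = 0xC87E
clock 4: out=0, reg = 0xE43F
clock 5: out=1, reg = 0xF21F
clock 6: out=1, reg = 0xF90F
clock 7: out=1, reg = 0xFC87
clock 8: out=1, reg = 0x7E43
clock 9: out=1, reg = 0x3F21
clock 10: out=1, reg = 0x1F90
clock 11: out=0, reg = 0x0FC8
clock 12: out=0, reg = 0x87E4

0x87E4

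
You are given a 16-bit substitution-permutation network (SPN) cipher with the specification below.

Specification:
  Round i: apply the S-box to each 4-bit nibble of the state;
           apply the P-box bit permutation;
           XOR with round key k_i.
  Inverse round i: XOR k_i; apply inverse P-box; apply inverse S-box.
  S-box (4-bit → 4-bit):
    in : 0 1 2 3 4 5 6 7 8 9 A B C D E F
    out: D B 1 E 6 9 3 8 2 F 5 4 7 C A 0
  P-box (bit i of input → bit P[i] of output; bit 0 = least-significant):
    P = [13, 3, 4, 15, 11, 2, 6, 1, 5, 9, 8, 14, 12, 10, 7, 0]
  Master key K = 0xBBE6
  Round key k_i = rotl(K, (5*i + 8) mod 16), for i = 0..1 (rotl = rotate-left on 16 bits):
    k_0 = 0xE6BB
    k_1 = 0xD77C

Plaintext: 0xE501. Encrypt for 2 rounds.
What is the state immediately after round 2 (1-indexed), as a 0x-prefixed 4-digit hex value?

0x668F

s_0 = plaintext = 0xE501
s_1 = Round(s_0, k_0) = 0x0AD0
s_2 = Round(s_1, k_1) = 0x668F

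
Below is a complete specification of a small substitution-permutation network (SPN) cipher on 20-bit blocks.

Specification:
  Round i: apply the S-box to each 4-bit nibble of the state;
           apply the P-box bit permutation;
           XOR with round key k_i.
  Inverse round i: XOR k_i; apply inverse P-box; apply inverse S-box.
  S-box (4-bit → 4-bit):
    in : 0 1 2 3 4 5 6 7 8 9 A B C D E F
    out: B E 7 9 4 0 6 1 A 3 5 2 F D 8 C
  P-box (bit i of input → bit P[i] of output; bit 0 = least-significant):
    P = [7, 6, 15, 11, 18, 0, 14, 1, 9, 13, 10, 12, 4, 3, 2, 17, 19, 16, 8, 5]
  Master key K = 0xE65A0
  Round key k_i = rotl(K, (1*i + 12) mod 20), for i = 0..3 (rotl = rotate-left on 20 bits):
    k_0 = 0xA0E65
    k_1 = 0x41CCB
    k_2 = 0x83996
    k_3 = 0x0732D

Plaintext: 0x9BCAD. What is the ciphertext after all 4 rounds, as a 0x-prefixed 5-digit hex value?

s_0 = plaintext = 0x9BCAD
s_1 = Round(s_0, k_0) = 0x7F0ED
s_2 = Round(s_1, k_1) = 0xEA64D
s_3 = Round(s_2, k_2) = 0x8D522
s_4 = Round(s_3, k_3) = 0x7B3D8

0x7B3D8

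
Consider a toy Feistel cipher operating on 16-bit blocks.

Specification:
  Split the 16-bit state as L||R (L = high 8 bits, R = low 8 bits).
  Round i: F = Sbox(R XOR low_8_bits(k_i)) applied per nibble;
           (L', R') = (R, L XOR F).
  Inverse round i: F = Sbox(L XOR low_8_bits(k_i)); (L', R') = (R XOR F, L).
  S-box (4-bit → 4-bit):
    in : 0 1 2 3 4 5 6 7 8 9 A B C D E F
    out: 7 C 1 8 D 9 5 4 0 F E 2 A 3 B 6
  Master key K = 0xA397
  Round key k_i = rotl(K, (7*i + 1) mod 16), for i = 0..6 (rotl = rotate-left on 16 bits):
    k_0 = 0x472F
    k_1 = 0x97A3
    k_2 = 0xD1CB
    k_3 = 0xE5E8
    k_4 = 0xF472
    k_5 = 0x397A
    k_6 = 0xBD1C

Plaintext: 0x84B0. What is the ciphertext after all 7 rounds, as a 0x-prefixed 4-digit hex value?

0xFE0E

s_0 = plaintext = 0x84B0
s_1 = Round(s_0, k_0) = 0xB072
s_2 = Round(s_1, k_1) = 0x728C
s_3 = Round(s_2, k_2) = 0x8CA6
s_4 = Round(s_3, k_3) = 0xA657
s_5 = Round(s_4, k_4) = 0x57BF
s_6 = Round(s_5, k_5) = 0xBFFE
s_7 = Round(s_6, k_6) = 0xFE0E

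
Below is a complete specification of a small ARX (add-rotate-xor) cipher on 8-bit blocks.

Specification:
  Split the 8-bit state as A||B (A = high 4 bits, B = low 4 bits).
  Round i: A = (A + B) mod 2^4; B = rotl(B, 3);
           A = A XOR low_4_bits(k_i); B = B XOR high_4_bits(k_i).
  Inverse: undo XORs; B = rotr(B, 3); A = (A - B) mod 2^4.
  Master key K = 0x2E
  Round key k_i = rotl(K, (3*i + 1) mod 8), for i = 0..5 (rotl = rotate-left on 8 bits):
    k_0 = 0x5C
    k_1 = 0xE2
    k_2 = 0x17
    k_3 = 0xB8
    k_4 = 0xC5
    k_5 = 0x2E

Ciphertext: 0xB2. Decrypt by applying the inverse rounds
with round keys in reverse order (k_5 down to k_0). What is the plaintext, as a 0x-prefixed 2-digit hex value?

0x9B

s_0 = ciphertext = 0xB2
s_1 = InvRound(s_0, k_5) = 0x50
s_2 = InvRound(s_1, k_4) = 0x79
s_3 = InvRound(s_2, k_3) = 0xB4
s_4 = InvRound(s_3, k_2) = 0x2A
s_5 = InvRound(s_4, k_1) = 0x88
s_6 = InvRound(s_5, k_0) = 0x9B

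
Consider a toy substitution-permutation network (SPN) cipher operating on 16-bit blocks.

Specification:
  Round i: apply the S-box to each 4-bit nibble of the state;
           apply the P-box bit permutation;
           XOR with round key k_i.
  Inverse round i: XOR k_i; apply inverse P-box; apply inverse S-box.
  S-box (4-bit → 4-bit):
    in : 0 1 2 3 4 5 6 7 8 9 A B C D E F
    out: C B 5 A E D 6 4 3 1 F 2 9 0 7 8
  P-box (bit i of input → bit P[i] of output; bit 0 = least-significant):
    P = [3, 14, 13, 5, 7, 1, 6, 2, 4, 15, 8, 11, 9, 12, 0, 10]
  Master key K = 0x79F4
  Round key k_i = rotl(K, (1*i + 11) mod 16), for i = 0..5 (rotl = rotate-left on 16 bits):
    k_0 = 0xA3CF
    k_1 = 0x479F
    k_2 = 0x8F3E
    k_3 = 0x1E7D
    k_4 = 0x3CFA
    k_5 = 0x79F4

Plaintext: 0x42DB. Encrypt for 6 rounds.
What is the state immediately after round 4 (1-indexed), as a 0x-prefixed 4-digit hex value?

s_0 = plaintext = 0x42DB
s_1 = Round(s_0, k_0) = 0xF6DE
s_2 = Round(s_1, k_1) = 0xA297
s_3 = Round(s_2, k_2) = 0xB8AF
s_4 = Round(s_3, k_3) = 0x8E8B
s_5 = Round(s_4, k_4) = 0xEF68
s_6 = Round(s_5, k_5) = 0x23BF

0x8E8B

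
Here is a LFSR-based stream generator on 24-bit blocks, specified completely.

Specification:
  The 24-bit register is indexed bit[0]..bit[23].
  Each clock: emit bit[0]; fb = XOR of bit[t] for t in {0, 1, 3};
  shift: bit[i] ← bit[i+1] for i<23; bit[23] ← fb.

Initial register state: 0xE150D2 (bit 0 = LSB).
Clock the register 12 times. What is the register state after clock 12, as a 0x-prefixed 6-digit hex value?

reg_0 = 0xE150D2
clock 1: out=0, reg = 0xF0A869
clock 2: out=1, reg = 0x785434
clock 3: out=0, reg = 0x3C2A1A
clock 4: out=0, reg = 0x1E150D
clock 5: out=1, reg = 0x0F0A86
clock 6: out=0, reg = 0x878543
clock 7: out=1, reg = 0x43C2A1
clock 8: out=1, reg = 0xA1E150
clock 9: out=0, reg = 0x50F0A8
clock 10: out=0, reg = 0xA87854
clock 11: out=0, reg = 0x543C2A
clock 12: out=0, reg = 0x2A1E15

0x2A1E15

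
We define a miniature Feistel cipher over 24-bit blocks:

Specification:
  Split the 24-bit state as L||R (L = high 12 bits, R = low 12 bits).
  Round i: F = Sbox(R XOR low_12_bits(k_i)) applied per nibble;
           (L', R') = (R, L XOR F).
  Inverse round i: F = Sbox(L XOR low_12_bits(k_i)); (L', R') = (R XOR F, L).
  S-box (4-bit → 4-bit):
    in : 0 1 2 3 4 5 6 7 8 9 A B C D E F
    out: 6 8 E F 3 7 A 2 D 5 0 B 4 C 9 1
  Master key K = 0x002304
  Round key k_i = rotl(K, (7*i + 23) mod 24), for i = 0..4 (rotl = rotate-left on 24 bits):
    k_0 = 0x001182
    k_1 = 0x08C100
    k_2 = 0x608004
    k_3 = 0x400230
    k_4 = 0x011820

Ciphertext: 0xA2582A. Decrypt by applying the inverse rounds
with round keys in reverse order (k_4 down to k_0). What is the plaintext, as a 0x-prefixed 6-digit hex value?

0x98E7E1

s_0 = ciphertext = 0xA2582A
s_1 = InvRound(s_0, k_4) = 0x64DA25
s_2 = InvRound(s_1, k_3) = 0x90964D
s_3 = InvRound(s_2, k_2) = 0x321909
s_4 = InvRound(s_3, k_1) = 0x7E1321
s_5 = InvRound(s_4, k_0) = 0x98E7E1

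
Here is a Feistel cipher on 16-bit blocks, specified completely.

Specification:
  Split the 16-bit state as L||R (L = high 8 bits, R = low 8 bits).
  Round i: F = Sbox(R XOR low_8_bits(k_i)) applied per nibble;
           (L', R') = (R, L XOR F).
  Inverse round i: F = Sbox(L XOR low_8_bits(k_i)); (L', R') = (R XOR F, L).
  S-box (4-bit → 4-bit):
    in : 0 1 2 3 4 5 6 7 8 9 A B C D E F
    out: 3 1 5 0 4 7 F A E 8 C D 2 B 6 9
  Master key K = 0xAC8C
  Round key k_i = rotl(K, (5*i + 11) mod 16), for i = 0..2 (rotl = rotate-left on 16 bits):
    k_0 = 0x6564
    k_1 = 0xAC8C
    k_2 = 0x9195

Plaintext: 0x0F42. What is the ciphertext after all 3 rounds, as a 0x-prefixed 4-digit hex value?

0xF0A7

s_0 = plaintext = 0x0F42
s_1 = Round(s_0, k_0) = 0x4250
s_2 = Round(s_1, k_1) = 0x50F0
s_3 = Round(s_2, k_2) = 0xF0A7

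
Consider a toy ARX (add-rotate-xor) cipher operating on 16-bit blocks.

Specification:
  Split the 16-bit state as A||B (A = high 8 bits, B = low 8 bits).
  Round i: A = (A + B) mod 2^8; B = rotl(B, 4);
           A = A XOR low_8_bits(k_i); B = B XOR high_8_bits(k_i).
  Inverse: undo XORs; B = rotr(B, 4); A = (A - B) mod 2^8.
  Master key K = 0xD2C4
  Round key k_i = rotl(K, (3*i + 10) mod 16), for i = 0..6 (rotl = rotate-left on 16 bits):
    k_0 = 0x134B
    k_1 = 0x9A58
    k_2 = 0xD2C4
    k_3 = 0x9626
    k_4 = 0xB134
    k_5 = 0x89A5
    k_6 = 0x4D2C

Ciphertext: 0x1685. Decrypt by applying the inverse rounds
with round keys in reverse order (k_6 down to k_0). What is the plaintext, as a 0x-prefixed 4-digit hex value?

s_0 = ciphertext = 0x1685
s_1 = InvRound(s_0, k_6) = 0xAE8C
s_2 = InvRound(s_1, k_5) = 0xBB50
s_3 = InvRound(s_2, k_4) = 0x711E
s_4 = InvRound(s_3, k_3) = 0xCF88
s_5 = InvRound(s_4, k_2) = 0x66A5
s_6 = InvRound(s_5, k_1) = 0x4BF3
s_7 = InvRound(s_6, k_0) = 0xF20E

0xF20E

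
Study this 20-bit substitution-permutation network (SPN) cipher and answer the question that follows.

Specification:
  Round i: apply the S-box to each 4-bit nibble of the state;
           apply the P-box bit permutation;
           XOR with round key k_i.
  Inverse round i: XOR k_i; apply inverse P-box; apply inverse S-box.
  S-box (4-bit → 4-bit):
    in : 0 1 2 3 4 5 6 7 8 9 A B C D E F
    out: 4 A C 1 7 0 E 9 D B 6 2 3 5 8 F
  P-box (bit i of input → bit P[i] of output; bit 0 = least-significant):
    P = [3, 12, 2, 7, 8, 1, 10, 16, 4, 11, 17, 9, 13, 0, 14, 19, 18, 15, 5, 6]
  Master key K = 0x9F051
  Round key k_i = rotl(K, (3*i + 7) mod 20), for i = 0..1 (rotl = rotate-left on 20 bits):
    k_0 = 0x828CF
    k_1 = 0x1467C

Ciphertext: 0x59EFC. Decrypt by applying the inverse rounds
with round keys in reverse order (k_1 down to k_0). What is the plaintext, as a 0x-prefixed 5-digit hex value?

s_0 = ciphertext = 0x59EFC
s_1 = InvRound(s_0, k_1) = 0xC0B51
s_2 = InvRound(s_1, k_0) = 0x337C8

0x337C8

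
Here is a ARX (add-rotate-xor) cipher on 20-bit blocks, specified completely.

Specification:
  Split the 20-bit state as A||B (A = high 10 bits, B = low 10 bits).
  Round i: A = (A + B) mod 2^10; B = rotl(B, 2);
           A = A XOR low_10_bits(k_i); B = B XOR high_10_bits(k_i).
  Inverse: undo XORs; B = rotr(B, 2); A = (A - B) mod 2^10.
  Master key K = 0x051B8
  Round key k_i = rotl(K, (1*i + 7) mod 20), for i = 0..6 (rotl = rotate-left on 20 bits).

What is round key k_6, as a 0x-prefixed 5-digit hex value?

0x700A3

K = 0x051B8
k_0 = rotl(K, (1*0+7) mod 20) = rotl(K, 7) = 0x8DC02
k_1 = rotl(K, (1*1+7) mod 20) = rotl(K, 8) = 0x1B805
k_2 = rotl(K, (1*2+7) mod 20) = rotl(K, 9) = 0x3700A
k_3 = rotl(K, (1*3+7) mod 20) = rotl(K, 10) = 0x6E014
k_4 = rotl(K, (1*4+7) mod 20) = rotl(K, 11) = 0xDC028
k_5 = rotl(K, (1*5+7) mod 20) = rotl(K, 12) = 0xB8051
k_6 = rotl(K, (1*6+7) mod 20) = rotl(K, 13) = 0x700A3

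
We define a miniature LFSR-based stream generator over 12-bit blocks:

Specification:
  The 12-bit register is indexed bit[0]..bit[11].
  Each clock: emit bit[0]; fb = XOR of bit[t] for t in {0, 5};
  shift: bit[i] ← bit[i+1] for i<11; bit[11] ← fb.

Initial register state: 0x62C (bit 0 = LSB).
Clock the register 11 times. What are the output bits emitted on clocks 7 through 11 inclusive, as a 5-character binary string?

reg_0 = 0x62C
clock 1: out=0, reg = 0xB16
clock 2: out=0, reg = 0x58B
clock 3: out=1, reg = 0xAC5
clock 4: out=1, reg = 0xD62
clock 5: out=0, reg = 0xEB1
clock 6: out=1, reg = 0x758
clock 7: out=0, reg = 0x3AC
clock 8: out=0, reg = 0x9D6
clock 9: out=0, reg = 0x4EB
clock 10: out=1, reg = 0x275
clock 11: out=1, reg = 0x13A

00011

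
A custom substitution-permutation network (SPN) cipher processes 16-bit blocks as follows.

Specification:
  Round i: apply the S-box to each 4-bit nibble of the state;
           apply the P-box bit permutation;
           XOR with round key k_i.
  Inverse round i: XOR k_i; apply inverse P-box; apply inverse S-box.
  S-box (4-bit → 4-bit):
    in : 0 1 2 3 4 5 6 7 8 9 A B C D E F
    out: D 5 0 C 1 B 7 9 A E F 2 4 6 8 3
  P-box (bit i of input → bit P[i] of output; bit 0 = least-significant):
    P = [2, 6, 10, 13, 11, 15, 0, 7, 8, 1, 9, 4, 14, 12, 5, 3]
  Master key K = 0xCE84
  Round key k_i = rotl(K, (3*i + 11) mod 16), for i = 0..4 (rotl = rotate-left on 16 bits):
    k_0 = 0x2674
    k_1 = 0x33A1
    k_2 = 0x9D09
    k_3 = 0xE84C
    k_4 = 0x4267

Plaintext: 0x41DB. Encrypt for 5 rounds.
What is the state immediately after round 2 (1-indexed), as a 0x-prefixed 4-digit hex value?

s_0 = plaintext = 0x41DB
s_1 = Round(s_0, k_0) = 0xE535
s_2 = Round(s_1, k_1) = 0x127E
s_3 = Round(s_2, k_2) = 0xF5A9
s_4 = Round(s_3, k_3) = 0x159F
s_5 = Round(s_4, k_4) = 0x8390

0x127E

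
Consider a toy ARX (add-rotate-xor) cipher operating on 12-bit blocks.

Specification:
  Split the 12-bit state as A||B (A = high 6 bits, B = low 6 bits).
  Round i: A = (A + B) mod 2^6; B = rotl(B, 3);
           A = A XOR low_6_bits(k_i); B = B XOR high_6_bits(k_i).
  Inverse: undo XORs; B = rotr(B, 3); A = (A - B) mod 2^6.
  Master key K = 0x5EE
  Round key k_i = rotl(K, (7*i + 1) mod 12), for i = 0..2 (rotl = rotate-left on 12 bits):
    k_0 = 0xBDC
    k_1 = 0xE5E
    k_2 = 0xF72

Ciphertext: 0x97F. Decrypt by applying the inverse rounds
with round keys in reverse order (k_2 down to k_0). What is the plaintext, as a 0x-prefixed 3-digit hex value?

s_0 = ciphertext = 0x97F
s_1 = InvRound(s_0, k_2) = 0x1D0
s_2 = InvRound(s_1, k_1) = 0x30D
s_3 = InvRound(s_2, k_0) = 0xF14

0xF14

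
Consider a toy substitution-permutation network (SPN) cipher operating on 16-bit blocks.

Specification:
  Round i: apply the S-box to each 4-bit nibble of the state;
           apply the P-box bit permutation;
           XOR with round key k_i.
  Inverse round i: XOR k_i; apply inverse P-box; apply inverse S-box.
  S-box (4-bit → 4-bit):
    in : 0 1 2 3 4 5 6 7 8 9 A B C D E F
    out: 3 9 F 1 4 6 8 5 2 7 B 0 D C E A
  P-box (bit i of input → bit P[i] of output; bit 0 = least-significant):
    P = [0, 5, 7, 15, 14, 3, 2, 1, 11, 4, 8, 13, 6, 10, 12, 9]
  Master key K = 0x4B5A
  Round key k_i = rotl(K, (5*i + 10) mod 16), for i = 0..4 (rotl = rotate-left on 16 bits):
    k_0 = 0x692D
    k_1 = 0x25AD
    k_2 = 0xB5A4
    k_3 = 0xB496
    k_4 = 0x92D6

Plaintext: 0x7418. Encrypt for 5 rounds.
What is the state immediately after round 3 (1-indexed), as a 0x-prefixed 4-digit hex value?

0xB253

s_0 = plaintext = 0x7418
s_1 = Round(s_0, k_0) = 0x384F
s_2 = Round(s_1, k_1) = 0xA5D9
s_3 = Round(s_2, k_2) = 0xB253
s_4 = Round(s_3, k_3) = 0x9D8B
s_5 = Round(s_4, k_4) = 0xA79E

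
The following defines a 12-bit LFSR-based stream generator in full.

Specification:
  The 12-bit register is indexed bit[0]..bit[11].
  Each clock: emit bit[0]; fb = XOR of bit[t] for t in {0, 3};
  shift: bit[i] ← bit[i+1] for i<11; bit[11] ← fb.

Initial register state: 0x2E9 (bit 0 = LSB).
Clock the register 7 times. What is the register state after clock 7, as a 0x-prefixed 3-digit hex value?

reg_0 = 0x2E9
clock 1: out=1, reg = 0x174
clock 2: out=0, reg = 0x0BA
clock 3: out=0, reg = 0x85D
clock 4: out=1, reg = 0x42E
clock 5: out=0, reg = 0xA17
clock 6: out=1, reg = 0xD0B
clock 7: out=1, reg = 0x685

0x685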